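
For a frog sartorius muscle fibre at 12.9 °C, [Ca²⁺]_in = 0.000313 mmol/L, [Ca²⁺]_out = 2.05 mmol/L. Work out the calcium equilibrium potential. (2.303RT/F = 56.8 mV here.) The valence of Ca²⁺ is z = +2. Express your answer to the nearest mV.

108 mV

E = (56.8/z) · log₁₀([Ca²⁺]_out/[Ca²⁺]_in) with z = +2.
= (56.8/2) · log₁₀(2.05/0.000313) = 28.40 · log₁₀(6550)
= 28.40 · (3.8162) = 108.38 mV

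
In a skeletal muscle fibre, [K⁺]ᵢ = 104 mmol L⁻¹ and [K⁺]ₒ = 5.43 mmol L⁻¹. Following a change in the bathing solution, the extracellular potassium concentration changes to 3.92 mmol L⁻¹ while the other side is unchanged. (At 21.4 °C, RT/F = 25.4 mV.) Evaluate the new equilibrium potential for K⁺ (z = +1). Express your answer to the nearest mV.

After the shift: [K⁺]_out = 3.92, [K⁺]_in = 104 mmol L⁻¹.
E_new = (25.4/1)·ln(3.92/104) = 25.40 · (-3.2783) = -83.27 mV

-83 mV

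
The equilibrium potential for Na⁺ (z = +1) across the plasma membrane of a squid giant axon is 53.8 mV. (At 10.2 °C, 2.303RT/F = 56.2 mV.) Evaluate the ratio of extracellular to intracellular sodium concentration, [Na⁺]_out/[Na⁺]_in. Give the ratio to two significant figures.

9.1

log₁₀([out]/[in]) = E·z/(56.2) = 53.8 × 1 / 56.2 = 0.9573
[out]/[in] = 10^(0.9573) = 9.063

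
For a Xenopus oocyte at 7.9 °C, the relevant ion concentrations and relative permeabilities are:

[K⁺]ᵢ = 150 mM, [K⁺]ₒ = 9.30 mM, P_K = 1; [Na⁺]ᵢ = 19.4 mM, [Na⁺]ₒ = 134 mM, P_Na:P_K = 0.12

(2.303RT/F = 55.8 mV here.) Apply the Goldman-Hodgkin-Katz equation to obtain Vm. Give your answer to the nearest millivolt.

Vm = 55.8 · log₁₀[(Σ P·[cation]ₒ + Σ P·[anion]ᵢ) / (Σ P·[cation]ᵢ + Σ P·[anion]ₒ)]
Numerator = 1×9.30 + 0.12×134 = 25.38
Denominator = 1×150 + 0.12×19.4 = 152.3
Vm = 55.8 · log₁₀(0.16661) = 55.8 × (-0.7783) = -43.43 mV

-43 mV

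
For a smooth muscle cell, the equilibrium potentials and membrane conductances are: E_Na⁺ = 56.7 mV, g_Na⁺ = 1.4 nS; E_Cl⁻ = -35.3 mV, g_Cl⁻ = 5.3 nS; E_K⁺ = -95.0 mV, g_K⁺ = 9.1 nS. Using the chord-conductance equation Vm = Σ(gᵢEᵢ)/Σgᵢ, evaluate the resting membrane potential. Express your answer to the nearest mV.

Σ gᵢEᵢ = 1.4·(56.7) + 5.3·(-35.3) + 9.1·(-95.0) = -972.21
Σ gᵢ = 1.4 + 5.3 + 9.1 = 15.8
Vm = -972.21 / 15.8 = -61.53 mV

-62 mV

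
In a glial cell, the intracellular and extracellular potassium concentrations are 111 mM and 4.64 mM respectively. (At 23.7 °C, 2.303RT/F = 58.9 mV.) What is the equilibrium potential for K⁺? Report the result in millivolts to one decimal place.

-81.2 mV

E = (58.9/z) · log₁₀([K⁺]_out/[K⁺]_in) with z = +1.
= (58.9/1) · log₁₀(4.64/111) = 58.90 · log₁₀(0.0418)
= 58.90 · (-1.3788) = -81.21 mV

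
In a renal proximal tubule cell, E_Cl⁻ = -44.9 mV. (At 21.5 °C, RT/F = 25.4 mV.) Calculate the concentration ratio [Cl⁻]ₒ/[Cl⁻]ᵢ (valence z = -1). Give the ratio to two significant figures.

5.9

ln([out]/[in]) = E·z/(25.4) = -44.9 × -1 / 25.4 = 1.7677
[out]/[in] = e^(1.7677) = 5.857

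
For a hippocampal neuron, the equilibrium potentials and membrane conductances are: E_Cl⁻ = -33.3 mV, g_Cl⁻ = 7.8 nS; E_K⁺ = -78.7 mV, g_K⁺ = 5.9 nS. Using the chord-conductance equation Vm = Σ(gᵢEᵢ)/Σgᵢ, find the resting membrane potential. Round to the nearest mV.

-53 mV

Σ gᵢEᵢ = 7.8·(-33.3) + 5.9·(-78.7) = -724.07
Σ gᵢ = 7.8 + 5.9 = 13.7
Vm = -724.07 / 13.7 = -52.85 mV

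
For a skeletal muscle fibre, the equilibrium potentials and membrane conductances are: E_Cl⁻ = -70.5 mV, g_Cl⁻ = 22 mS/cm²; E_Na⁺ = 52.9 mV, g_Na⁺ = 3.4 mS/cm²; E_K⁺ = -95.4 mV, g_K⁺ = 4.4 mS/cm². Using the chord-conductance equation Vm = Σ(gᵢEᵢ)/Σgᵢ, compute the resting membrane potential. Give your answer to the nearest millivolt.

-60 mV

Σ gᵢEᵢ = 22·(-70.5) + 3.4·(52.9) + 4.4·(-95.4) = -1790.90
Σ gᵢ = 22 + 3.4 + 4.4 = 29.8
Vm = -1790.90 / 29.8 = -60.10 mV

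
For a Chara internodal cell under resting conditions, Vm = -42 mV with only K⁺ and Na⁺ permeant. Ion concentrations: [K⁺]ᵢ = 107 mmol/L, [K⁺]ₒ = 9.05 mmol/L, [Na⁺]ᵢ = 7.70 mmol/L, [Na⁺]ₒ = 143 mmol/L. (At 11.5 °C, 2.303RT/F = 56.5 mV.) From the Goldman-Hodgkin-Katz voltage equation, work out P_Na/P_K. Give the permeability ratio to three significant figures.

Let α = P_Na/P_K. GHK: Vm = 56.5·log₁₀[(Kₒ + α·Naₒ)/(Kᵢ + α·Naᵢ)].
10^(Vm/56.5) = 10^(-42.0/56.5) = 0.18057
So 0.18057·(Kᵢ + α·Naᵢ) = Kₒ + α·Naₒ → α = (0.18057·107.0 − 9.05) / (143.0 − 0.18057·7.7)
α = (19.32 − 9.05) / (143.0 − 1.39) = 10.27/141.6 = 0.07253

0.0725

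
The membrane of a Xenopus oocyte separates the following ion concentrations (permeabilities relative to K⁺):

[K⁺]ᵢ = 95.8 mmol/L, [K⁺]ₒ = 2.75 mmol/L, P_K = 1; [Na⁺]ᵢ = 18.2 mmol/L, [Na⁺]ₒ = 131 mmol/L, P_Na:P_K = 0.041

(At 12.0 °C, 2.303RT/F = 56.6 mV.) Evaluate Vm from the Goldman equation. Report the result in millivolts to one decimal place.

-60.9 mV

Vm = 56.6 · log₁₀[(Σ P·[cation]ₒ + Σ P·[anion]ᵢ) / (Σ P·[cation]ᵢ + Σ P·[anion]ₒ)]
Numerator = 1×2.75 + 0.041×131 = 8.121
Denominator = 1×95.8 + 0.041×18.2 = 96.55
Vm = 56.6 · log₁₀(0.084115) = 56.6 × (-1.0751) = -60.85 mV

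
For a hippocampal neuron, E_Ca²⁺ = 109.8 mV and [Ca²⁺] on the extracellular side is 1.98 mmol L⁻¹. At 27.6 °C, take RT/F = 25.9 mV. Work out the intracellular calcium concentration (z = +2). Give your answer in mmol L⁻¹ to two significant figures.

Nernst: E = (25.9/2) · ln([out]/[in]), so ln([out]/[in]) = 109.8 × 2 / 25.9 = 8.4788.
[out]/[in] = e^(8.4788) = 4812.
[in] = 1.98 / 4812 = 0.0004115 mmol L⁻¹.

0.00041 mmol L⁻¹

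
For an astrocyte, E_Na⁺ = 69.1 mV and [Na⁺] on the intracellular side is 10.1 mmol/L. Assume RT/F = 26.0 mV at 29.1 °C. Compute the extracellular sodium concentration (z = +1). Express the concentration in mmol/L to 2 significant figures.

140 mmol/L

Nernst: E = (26.0/1) · ln([out]/[in]), so ln([out]/[in]) = 69.1 × 1 / 26.0 = 2.6577.
[out]/[in] = e^(2.6577) = 14.26.
[out] = 14.26 × 10.1 = 144.1 mmol/L.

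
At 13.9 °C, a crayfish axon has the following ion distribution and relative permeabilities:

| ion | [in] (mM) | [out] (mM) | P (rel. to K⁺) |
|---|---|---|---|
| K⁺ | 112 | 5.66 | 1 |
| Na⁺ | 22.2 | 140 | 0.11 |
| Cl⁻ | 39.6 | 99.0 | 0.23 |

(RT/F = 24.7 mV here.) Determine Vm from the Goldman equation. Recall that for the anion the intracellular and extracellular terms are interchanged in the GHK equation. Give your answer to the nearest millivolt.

Vm = 24.7 · ln[(Σ P·[cation]ₒ + Σ P·[anion]ᵢ) / (Σ P·[cation]ᵢ + Σ P·[anion]ₒ)]
Numerator = 1×5.66 + 0.11×140 + 0.23×39.6 = 30.17
Denominator = 1×112 + 0.11×22.2 + 0.23×99.0 = 137.2
Vm = 24.7 · ln(0.21986) = 24.7 × (-1.5147) = -37.41 mV

-37 mV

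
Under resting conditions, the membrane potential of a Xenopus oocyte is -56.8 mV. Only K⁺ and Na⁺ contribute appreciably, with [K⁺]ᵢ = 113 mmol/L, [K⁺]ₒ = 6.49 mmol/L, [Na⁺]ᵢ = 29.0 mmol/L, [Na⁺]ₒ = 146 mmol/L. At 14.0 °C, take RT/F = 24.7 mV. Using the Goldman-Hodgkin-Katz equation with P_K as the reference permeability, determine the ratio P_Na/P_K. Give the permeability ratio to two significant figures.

Let α = P_Na/P_K. GHK: Vm = 24.7·ln[(Kₒ + α·Naₒ)/(Kᵢ + α·Naᵢ)].
e^(Vm/24.7) = e^(-56.8/24.7) = 0.1003
So 0.1003·(Kᵢ + α·Naᵢ) = Kₒ + α·Naₒ → α = (0.1003·113.0 − 6.49) / (146.0 − 0.1003·29.0)
α = (11.33 − 6.49) / (146.0 − 2.909) = 4.844/143.1 = 0.03385

0.034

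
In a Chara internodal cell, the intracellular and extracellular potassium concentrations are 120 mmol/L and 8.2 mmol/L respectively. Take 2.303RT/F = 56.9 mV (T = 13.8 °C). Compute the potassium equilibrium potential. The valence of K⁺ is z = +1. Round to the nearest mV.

-66 mV

E = (56.9/z) · log₁₀([K⁺]_out/[K⁺]_in) with z = +1.
= (56.9/1) · log₁₀(8.2/120) = 56.90 · log₁₀(0.06833)
= 56.90 · (-1.1654) = -66.31 mV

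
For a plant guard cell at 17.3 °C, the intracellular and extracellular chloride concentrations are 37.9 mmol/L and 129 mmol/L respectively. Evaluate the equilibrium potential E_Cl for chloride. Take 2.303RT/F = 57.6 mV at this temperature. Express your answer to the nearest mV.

E = (57.6/z) · log₁₀([Cl⁻]_out/[Cl⁻]_in) with z = -1.
For an anion, dividing by z = -1 reverses the sign.
= (57.6/-1) · log₁₀(129/37.9) = -57.60 · log₁₀(3.404)
= -57.60 · (0.5320) = -30.64 mV

-31 mV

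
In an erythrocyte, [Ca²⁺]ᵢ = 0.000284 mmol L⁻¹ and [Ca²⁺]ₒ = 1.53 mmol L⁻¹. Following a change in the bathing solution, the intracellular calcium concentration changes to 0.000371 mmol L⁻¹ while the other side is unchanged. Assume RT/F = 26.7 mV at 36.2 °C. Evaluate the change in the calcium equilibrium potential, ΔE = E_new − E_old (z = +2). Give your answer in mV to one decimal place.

E_old = (26.7/2)·ln(1.53/0.000284) = 114.70 mV
E_new = (26.7/2)·ln(1.53/0.000371) = 111.13 mV
ΔE = 111.13 − (114.70) = -3.57 mV

-3.6 mV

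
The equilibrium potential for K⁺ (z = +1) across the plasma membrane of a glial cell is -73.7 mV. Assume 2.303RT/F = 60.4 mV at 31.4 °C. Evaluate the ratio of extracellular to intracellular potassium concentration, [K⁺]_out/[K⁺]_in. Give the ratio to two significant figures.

log₁₀([out]/[in]) = E·z/(60.4) = -73.7 × 1 / 60.4 = -1.2202
[out]/[in] = 10^(-1.2202) = 0.06023

0.060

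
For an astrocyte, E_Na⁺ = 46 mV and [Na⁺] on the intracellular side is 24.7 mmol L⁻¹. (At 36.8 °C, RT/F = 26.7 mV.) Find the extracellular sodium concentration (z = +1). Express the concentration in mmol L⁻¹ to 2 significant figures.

Nernst: E = (26.7/1) · ln([out]/[in]), so ln([out]/[in]) = 46.0 × 1 / 26.7 = 1.7228.
[out]/[in] = e^(1.7228) = 5.6.
[out] = 5.6 × 24.7 = 138.3 mmol L⁻¹.

140 mmol L⁻¹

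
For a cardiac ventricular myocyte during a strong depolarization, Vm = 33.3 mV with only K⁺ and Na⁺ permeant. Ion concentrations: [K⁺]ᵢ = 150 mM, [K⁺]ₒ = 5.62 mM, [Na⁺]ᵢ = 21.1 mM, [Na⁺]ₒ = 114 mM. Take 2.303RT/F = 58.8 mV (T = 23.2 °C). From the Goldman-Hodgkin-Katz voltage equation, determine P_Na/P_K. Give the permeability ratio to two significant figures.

Let α = P_Na/P_K. GHK: Vm = 58.8·log₁₀[(Kₒ + α·Naₒ)/(Kᵢ + α·Naᵢ)].
10^(Vm/58.8) = 10^(33.3/58.8) = 3.6841
So 3.6841·(Kᵢ + α·Naᵢ) = Kₒ + α·Naₒ → α = (3.6841·150.0 − 5.62) / (114.0 − 3.6841·21.1)
α = (552.6 − 5.62) / (114.0 − 77.73) = 547/36.27 = 15.08

15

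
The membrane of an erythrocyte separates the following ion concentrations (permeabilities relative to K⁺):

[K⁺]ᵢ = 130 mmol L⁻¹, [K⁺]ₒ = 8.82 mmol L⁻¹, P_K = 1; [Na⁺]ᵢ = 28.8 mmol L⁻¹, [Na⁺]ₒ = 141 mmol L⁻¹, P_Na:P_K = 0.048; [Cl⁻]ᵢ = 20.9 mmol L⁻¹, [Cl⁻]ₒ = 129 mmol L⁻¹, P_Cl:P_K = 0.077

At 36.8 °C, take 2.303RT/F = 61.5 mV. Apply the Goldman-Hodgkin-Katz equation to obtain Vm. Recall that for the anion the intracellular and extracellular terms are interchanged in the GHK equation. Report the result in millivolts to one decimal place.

-56.3 mV

Vm = 61.5 · log₁₀[(Σ P·[cation]ₒ + Σ P·[anion]ᵢ) / (Σ P·[cation]ᵢ + Σ P·[anion]ₒ)]
Numerator = 1×8.82 + 0.048×141 + 0.077×20.9 = 17.2
Denominator = 1×130 + 0.048×28.8 + 0.077×129 = 141.3
Vm = 61.5 · log₁₀(0.12169) = 61.5 × (-0.9147) = -56.26 mV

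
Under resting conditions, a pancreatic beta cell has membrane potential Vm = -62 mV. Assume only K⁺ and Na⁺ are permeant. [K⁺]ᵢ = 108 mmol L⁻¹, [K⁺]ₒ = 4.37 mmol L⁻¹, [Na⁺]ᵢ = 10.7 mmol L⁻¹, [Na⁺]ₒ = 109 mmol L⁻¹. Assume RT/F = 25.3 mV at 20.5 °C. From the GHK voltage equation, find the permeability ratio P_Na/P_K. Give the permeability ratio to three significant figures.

0.0457

Let α = P_Na/P_K. GHK: Vm = 25.3·ln[(Kₒ + α·Naₒ)/(Kᵢ + α·Naᵢ)].
e^(Vm/25.3) = e^(-62.0/25.3) = 0.086242
So 0.086242·(Kᵢ + α·Naᵢ) = Kₒ + α·Naₒ → α = (0.086242·108.0 − 4.37) / (109.0 − 0.086242·10.7)
α = (9.314 − 4.37) / (109.0 − 0.9228) = 4.944/108.1 = 0.04575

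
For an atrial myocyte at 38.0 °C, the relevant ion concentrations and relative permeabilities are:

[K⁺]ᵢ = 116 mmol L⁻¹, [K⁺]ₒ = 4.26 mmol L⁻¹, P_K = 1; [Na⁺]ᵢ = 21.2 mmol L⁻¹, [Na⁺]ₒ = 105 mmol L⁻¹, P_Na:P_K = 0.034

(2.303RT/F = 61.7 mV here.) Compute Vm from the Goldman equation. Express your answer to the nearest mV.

Vm = 61.7 · log₁₀[(Σ P·[cation]ₒ + Σ P·[anion]ᵢ) / (Σ P·[cation]ᵢ + Σ P·[anion]ₒ)]
Numerator = 1×4.26 + 0.034×105 = 7.83
Denominator = 1×116 + 0.034×21.2 = 116.7
Vm = 61.7 · log₁₀(0.067083) = 61.7 × (-1.1734) = -72.40 mV

-72 mV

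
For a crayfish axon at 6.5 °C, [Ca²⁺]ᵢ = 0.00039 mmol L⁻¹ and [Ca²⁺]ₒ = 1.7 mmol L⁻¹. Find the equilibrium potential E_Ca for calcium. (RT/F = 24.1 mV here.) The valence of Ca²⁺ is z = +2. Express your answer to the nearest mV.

101 mV

E = (24.1/z) · ln([Ca²⁺]_out/[Ca²⁺]_in) with z = +2.
= (24.1/2) · ln(1.7/0.00039) = 12.05 · ln(4359)
= 12.05 · (8.3800) = 100.98 mV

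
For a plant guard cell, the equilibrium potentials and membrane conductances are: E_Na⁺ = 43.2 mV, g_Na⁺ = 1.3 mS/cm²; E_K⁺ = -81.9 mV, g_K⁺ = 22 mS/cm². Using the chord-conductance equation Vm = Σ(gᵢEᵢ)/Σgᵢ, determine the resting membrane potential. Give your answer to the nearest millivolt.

-75 mV

Σ gᵢEᵢ = 1.3·(43.2) + 22·(-81.9) = -1745.64
Σ gᵢ = 1.3 + 22 = 23.3
Vm = -1745.64 / 23.3 = -74.92 mV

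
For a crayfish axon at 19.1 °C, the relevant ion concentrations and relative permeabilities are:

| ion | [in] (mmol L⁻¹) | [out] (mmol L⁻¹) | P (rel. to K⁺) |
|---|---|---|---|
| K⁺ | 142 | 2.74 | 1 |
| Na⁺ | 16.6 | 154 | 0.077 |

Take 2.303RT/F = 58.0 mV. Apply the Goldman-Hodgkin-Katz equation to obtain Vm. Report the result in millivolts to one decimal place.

-57.5 mV

Vm = 58.0 · log₁₀[(Σ P·[cation]ₒ + Σ P·[anion]ᵢ) / (Σ P·[cation]ᵢ + Σ P·[anion]ₒ)]
Numerator = 1×2.74 + 0.077×154 = 14.6
Denominator = 1×142 + 0.077×16.6 = 143.3
Vm = 58.0 · log₁₀(0.10189) = 58.0 × (-0.9919) = -57.53 mV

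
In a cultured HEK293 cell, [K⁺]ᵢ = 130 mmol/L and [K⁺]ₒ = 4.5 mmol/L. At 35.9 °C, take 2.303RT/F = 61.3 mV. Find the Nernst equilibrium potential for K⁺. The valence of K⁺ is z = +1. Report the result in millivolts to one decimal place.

-89.5 mV

E = (61.3/z) · log₁₀([K⁺]_out/[K⁺]_in) with z = +1.
= (61.3/1) · log₁₀(4.5/130) = 61.30 · log₁₀(0.03462)
= 61.30 · (-1.4607) = -89.54 mV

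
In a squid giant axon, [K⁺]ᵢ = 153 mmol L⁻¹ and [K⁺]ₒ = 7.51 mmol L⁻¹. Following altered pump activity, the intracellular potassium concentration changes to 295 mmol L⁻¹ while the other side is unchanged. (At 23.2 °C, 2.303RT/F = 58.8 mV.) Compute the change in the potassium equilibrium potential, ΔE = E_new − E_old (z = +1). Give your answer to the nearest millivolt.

E_old = (58.8/1)·log₁₀(7.51/153) = -76.97 mV
E_new = (58.8/1)·log₁₀(7.51/295) = -93.74 mV
ΔE = -93.74 − (-76.97) = -16.77 mV

-17 mV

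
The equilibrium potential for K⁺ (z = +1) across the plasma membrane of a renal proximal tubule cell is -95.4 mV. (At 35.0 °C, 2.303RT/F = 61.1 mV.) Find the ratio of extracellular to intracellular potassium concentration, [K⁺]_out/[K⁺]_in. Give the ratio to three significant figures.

log₁₀([out]/[in]) = E·z/(61.1) = -95.4 × 1 / 61.1 = -1.5614
[out]/[in] = 10^(-1.5614) = 0.02746

0.0275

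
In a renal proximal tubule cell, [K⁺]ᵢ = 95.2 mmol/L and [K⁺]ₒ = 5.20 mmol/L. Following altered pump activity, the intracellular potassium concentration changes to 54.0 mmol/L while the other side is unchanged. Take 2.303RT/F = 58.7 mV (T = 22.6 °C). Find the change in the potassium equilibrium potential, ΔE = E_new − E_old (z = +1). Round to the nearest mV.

E_old = (58.7/1)·log₁₀(5.20/95.2) = -74.12 mV
E_new = (58.7/1)·log₁₀(5.20/54.0) = -59.66 mV
ΔE = -59.66 − (-74.12) = 14.45 mV

14 mV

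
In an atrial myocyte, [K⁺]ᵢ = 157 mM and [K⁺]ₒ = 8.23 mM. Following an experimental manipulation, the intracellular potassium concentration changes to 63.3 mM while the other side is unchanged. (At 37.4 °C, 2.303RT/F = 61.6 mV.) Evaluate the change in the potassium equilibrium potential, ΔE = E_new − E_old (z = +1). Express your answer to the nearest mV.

24 mV

E_old = (61.6/1)·log₁₀(8.23/157) = -78.88 mV
E_new = (61.6/1)·log₁₀(8.23/63.3) = -54.58 mV
ΔE = -54.58 − (-78.88) = 24.30 mV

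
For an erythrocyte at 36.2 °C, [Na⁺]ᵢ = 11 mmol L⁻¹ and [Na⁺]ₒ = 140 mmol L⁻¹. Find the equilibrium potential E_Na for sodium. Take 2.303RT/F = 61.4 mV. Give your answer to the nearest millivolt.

E = (61.4/z) · log₁₀([Na⁺]_out/[Na⁺]_in) with z = +1.
= (61.4/1) · log₁₀(140/11) = 61.40 · log₁₀(12.73)
= 61.40 · (1.1047) = 67.83 mV

68 mV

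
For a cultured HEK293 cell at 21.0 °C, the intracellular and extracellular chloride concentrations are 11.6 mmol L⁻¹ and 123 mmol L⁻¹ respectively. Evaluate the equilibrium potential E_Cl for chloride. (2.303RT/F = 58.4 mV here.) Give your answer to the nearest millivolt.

E = (58.4/z) · log₁₀([Cl⁻]_out/[Cl⁻]_in) with z = -1.
For an anion, dividing by z = -1 reverses the sign.
= (58.4/-1) · log₁₀(123/11.6) = -58.40 · log₁₀(10.6)
= -58.40 · (1.0254) = -59.89 mV

-60 mV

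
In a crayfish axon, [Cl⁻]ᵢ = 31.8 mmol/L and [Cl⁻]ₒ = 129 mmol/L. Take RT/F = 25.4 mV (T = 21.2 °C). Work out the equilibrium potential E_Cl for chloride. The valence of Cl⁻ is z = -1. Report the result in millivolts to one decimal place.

-35.6 mV

E = (25.4/z) · ln([Cl⁻]_out/[Cl⁻]_in) with z = -1.
For an anion, dividing by z = -1 reverses the sign.
= (25.4/-1) · ln(129/31.8) = -25.40 · ln(4.057)
= -25.40 · (1.4003) = -35.57 mV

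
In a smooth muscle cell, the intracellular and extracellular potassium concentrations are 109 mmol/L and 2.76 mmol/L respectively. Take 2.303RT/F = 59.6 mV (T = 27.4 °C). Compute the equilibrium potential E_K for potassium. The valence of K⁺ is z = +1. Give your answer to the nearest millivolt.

E = (59.6/z) · log₁₀([K⁺]_out/[K⁺]_in) with z = +1.
= (59.6/1) · log₁₀(2.76/109) = 59.60 · log₁₀(0.02532)
= 59.60 · (-1.5965) = -95.15 mV

-95 mV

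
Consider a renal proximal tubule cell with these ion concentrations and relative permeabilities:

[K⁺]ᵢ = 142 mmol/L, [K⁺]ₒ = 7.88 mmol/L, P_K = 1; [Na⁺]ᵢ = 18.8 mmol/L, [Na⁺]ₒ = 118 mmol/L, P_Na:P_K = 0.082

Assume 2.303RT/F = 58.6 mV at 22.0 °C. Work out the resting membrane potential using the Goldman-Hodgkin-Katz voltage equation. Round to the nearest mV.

Vm = 58.6 · log₁₀[(Σ P·[cation]ₒ + Σ P·[anion]ᵢ) / (Σ P·[cation]ᵢ + Σ P·[anion]ₒ)]
Numerator = 1×7.88 + 0.082×118 = 17.56
Denominator = 1×142 + 0.082×18.8 = 143.5
Vm = 58.6 · log₁₀(0.12231) = 58.6 × (-0.9126) = -53.48 mV

-53 mV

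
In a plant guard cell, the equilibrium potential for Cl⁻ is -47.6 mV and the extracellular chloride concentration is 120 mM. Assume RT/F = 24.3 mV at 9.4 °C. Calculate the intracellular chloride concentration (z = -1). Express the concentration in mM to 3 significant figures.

Nernst: E = (24.3/-1) · ln([out]/[in]), so ln([out]/[in]) = -47.6 × -1 / 24.3 = 1.9588.
[out]/[in] = e^(1.9588) = 7.091.
[in] = 120 / 7.091 = 16.92 mM.

16.9 mM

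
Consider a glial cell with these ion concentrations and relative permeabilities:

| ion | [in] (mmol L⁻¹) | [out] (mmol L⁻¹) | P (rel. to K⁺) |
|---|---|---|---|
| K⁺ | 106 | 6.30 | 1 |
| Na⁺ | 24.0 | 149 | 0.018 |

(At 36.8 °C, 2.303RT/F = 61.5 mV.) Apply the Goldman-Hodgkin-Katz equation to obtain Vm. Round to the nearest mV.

Vm = 61.5 · log₁₀[(Σ P·[cation]ₒ + Σ P·[anion]ᵢ) / (Σ P·[cation]ᵢ + Σ P·[anion]ₒ)]
Numerator = 1×6.30 + 0.018×149 = 8.982
Denominator = 1×106 + 0.018×24.0 = 106.4
Vm = 61.5 · log₁₀(0.084392) = 61.5 × (-1.0737) = -66.03 mV

-66 mV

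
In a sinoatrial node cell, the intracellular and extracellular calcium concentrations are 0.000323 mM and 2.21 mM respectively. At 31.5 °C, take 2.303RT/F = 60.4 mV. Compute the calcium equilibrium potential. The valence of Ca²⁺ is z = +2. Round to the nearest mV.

E = (60.4/z) · log₁₀([Ca²⁺]_out/[Ca²⁺]_in) with z = +2.
= (60.4/2) · log₁₀(2.21/0.000323) = 30.20 · log₁₀(6842)
= 30.20 · (3.8352) = 115.82 mV

116 mV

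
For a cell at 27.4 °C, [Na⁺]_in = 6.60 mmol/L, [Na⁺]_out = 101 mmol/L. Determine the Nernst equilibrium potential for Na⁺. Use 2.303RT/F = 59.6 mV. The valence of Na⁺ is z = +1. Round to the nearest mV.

E = (59.6/z) · log₁₀([Na⁺]_out/[Na⁺]_in) with z = +1.
= (59.6/1) · log₁₀(101/6.60) = 59.60 · log₁₀(15.3)
= 59.60 · (1.1848) = 70.61 mV

71 mV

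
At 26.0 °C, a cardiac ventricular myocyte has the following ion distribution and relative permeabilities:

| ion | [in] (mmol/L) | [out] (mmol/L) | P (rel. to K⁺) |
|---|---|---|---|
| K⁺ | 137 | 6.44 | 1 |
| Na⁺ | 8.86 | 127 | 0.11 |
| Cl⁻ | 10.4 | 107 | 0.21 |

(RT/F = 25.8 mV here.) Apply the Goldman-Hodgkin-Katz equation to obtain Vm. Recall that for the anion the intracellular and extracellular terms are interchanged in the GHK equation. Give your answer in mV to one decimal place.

Vm = 25.8 · ln[(Σ P·[cation]ₒ + Σ P·[anion]ᵢ) / (Σ P·[cation]ᵢ + Σ P·[anion]ₒ)]
Numerator = 1×6.44 + 0.11×127 + 0.21×10.4 = 22.59
Denominator = 1×137 + 0.11×8.86 + 0.21×107 = 160.4
Vm = 25.8 · ln(0.14082) = 25.8 × (-1.9603) = -50.57 mV

-50.6 mV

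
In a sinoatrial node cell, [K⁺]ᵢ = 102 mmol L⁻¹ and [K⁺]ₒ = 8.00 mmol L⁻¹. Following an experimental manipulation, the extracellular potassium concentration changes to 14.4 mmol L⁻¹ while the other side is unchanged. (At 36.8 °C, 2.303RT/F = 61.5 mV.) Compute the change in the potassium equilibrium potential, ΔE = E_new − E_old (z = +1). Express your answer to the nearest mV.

E_old = (61.5/1)·log₁₀(8.00/102) = -67.99 mV
E_new = (61.5/1)·log₁₀(14.4/102) = -52.29 mV
ΔE = -52.29 − (-67.99) = 15.70 mV

16 mV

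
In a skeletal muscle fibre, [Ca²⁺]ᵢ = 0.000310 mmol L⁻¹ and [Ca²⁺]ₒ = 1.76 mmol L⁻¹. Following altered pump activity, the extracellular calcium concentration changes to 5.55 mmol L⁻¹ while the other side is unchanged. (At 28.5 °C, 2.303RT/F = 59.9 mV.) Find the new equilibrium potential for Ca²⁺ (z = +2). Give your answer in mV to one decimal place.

127.4 mV

After the shift: [Ca²⁺]_out = 5.55, [Ca²⁺]_in = 0.000310 mmol L⁻¹.
E_new = (59.9/2)·log₁₀(5.55/0.000310) = 29.95 · (4.2529) = 127.38 mV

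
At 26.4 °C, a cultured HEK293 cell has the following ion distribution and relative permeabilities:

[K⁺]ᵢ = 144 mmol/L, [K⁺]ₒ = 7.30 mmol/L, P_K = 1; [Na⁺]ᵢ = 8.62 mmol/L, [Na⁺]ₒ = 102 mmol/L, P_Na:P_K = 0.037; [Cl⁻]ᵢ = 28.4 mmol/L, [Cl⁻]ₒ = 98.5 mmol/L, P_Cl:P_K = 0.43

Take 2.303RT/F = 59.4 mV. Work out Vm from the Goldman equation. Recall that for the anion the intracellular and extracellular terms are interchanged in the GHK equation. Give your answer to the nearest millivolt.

-54 mV

Vm = 59.4 · log₁₀[(Σ P·[cation]ₒ + Σ P·[anion]ᵢ) / (Σ P·[cation]ᵢ + Σ P·[anion]ₒ)]
Numerator = 1×7.30 + 0.037×102 + 0.43×28.4 = 23.29
Denominator = 1×144 + 0.037×8.62 + 0.43×98.5 = 186.7
Vm = 59.4 · log₁₀(0.12474) = 59.4 × (-0.9040) = -53.70 mV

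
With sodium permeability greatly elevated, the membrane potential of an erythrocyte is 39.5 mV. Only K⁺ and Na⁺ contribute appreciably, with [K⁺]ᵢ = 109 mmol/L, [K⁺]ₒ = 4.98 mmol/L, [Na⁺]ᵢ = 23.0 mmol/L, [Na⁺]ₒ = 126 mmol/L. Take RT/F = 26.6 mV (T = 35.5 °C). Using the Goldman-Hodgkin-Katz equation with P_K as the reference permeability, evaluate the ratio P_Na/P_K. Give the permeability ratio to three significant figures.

Let α = P_Na/P_K. GHK: Vm = 26.6·ln[(Kₒ + α·Naₒ)/(Kᵢ + α·Naᵢ)].
e^(Vm/26.6) = e^(39.5/26.6) = 4.4148
So 4.4148·(Kᵢ + α·Naᵢ) = Kₒ + α·Naₒ → α = (4.4148·109.0 − 4.98) / (126.0 − 4.4148·23.0)
α = (481.2 − 4.98) / (126.0 − 101.5) = 476.2/24.46 = 19.47

19.5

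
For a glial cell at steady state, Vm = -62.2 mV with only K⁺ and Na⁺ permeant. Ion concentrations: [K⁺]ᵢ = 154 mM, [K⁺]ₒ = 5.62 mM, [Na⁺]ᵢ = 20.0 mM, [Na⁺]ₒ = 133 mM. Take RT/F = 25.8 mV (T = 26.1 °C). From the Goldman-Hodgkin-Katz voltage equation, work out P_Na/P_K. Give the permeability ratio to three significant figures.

Let α = P_Na/P_K. GHK: Vm = 25.8·ln[(Kₒ + α·Naₒ)/(Kᵢ + α·Naᵢ)].
e^(Vm/25.8) = e^(-62.2/25.8) = 0.089739
So 0.089739·(Kᵢ + α·Naᵢ) = Kₒ + α·Naₒ → α = (0.089739·154.0 − 5.62) / (133.0 − 0.089739·20.0)
α = (13.82 − 5.62) / (133.0 − 1.795) = 8.2/131.2 = 0.0625

0.0625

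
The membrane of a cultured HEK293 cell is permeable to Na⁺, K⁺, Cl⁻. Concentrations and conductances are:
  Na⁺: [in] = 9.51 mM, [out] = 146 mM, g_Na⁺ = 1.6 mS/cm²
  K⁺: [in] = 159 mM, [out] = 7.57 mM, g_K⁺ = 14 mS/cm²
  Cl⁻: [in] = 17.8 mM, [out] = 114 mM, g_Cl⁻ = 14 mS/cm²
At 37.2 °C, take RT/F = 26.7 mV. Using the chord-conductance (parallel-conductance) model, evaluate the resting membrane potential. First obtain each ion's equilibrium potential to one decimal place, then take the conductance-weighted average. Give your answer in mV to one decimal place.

-58.0 mV

E_Na⁺ = (26.7/1)·ln(146/9.51) = 72.9 mV
E_K⁺ = (26.7/1)·ln(7.57/159) = -81.3 mV
E_Cl⁻ = (26.7/-1)·ln(114/17.8) = -49.6 mV
Vm = (Σ gᵢEᵢ)/(Σ gᵢ) = (1.6·72.9 + 14·-81.3 + 14·-49.6) / (1.6 + 14 + 14)
= -1715.96 / 29.6 = -57.97 mV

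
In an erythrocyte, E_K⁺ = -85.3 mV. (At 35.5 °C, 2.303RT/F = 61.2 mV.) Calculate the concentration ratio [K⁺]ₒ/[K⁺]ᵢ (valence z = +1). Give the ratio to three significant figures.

0.0404

log₁₀([out]/[in]) = E·z/(61.2) = -85.3 × 1 / 61.2 = -1.3938
[out]/[in] = 10^(-1.3938) = 0.04038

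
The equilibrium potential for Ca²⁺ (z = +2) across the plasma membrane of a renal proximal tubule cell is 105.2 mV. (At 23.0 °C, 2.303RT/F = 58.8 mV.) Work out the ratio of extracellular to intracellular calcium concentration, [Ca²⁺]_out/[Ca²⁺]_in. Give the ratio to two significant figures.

log₁₀([out]/[in]) = E·z/(58.8) = 105.2 × 2 / 58.8 = 3.5782
[out]/[in] = 10^(3.5782) = 3786

3800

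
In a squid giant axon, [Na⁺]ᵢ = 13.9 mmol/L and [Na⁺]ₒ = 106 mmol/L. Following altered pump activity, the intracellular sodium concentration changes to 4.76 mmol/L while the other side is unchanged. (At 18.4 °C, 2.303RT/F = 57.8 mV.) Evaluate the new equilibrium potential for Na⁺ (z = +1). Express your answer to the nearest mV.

After the shift: [Na⁺]_out = 106, [Na⁺]_in = 4.76 mmol/L.
E_new = (57.8/1)·log₁₀(106/4.76) = 57.80 · (1.3477) = 77.90 mV

78 mV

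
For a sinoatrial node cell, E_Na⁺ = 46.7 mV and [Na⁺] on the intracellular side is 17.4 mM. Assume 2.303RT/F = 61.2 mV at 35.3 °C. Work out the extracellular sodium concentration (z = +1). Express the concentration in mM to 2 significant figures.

100 mM

Nernst: E = (61.2/1) · log₁₀([out]/[in]), so log₁₀([out]/[in]) = 46.7 × 1 / 61.2 = 0.7631.
[out]/[in] = 10^(0.7631) = 5.795.
[out] = 5.795 × 17.4 = 100.8 mM.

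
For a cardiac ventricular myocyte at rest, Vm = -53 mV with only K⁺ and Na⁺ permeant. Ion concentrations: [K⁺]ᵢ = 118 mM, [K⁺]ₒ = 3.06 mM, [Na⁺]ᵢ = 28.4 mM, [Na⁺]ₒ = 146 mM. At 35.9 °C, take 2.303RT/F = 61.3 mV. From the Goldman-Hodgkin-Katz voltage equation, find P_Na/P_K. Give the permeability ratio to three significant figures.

0.0919

Let α = P_Na/P_K. GHK: Vm = 61.3·log₁₀[(Kₒ + α·Naₒ)/(Kᵢ + α·Naᵢ)].
10^(Vm/61.3) = 10^(-53.0/61.3) = 0.13658
So 0.13658·(Kᵢ + α·Naᵢ) = Kₒ + α·Naₒ → α = (0.13658·118.0 − 3.06) / (146.0 − 0.13658·28.4)
α = (16.12 − 3.06) / (146.0 − 3.879) = 13.06/142.1 = 0.09187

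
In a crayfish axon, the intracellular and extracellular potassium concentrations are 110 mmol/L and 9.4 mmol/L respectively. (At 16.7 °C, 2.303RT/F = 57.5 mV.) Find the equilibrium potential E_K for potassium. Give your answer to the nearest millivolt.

-61 mV

E = (57.5/z) · log₁₀([K⁺]_out/[K⁺]_in) with z = +1.
= (57.5/1) · log₁₀(9.4/110) = 57.50 · log₁₀(0.08545)
= 57.50 · (-1.0683) = -61.43 mV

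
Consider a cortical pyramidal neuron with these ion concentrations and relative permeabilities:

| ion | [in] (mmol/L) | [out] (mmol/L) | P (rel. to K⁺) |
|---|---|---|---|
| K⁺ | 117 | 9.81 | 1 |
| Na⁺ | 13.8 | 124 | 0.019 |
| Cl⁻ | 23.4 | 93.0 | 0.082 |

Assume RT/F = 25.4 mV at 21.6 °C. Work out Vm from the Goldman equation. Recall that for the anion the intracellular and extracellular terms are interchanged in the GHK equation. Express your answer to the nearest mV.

Vm = 25.4 · ln[(Σ P·[cation]ₒ + Σ P·[anion]ᵢ) / (Σ P·[cation]ᵢ + Σ P·[anion]ₒ)]
Numerator = 1×9.81 + 0.019×124 + 0.082×23.4 = 14.08
Denominator = 1×117 + 0.019×13.8 + 0.082×93.0 = 124.9
Vm = 25.4 · ln(0.11278) = 25.4 × (-2.1823) = -55.43 mV

-55 mV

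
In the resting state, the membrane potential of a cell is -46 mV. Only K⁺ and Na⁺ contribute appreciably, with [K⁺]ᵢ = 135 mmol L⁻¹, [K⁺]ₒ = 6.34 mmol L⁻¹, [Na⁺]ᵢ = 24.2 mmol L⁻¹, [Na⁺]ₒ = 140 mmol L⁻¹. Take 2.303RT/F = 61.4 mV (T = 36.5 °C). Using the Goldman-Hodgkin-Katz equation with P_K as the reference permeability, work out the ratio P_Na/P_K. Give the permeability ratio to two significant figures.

0.13

Let α = P_Na/P_K. GHK: Vm = 61.4·log₁₀[(Kₒ + α·Naₒ)/(Kᵢ + α·Naᵢ)].
10^(Vm/61.4) = 10^(-46.0/61.4) = 0.17816
So 0.17816·(Kᵢ + α·Naᵢ) = Kₒ + α·Naₒ → α = (0.17816·135.0 − 6.34) / (140.0 − 0.17816·24.2)
α = (24.05 − 6.34) / (140.0 − 4.312) = 17.71/135.7 = 0.1305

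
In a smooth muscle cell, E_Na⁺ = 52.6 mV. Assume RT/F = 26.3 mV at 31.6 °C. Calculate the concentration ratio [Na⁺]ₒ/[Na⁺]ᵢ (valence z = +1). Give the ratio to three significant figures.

7.39

ln([out]/[in]) = E·z/(26.3) = 52.6 × 1 / 26.3 = 2.0000
[out]/[in] = e^(2.0000) = 7.389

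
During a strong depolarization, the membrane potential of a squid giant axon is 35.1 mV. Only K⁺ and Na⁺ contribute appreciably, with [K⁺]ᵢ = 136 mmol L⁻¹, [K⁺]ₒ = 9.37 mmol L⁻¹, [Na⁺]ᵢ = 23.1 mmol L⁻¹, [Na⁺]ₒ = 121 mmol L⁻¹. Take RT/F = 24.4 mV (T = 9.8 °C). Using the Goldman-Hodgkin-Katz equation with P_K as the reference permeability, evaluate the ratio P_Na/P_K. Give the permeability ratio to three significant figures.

23.8

Let α = P_Na/P_K. GHK: Vm = 24.4·ln[(Kₒ + α·Naₒ)/(Kᵢ + α·Naᵢ)].
e^(Vm/24.4) = e^(35.1/24.4) = 4.2145
So 4.2145·(Kᵢ + α·Naᵢ) = Kₒ + α·Naₒ → α = (4.2145·136.0 − 9.37) / (121.0 − 4.2145·23.1)
α = (573.2 − 9.37) / (121.0 − 97.35) = 563.8/23.65 = 23.84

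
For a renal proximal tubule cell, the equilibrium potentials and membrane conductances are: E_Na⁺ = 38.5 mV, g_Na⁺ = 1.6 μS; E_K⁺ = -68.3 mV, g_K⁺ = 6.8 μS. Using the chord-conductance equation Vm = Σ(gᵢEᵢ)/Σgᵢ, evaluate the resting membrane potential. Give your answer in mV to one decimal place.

Σ gᵢEᵢ = 1.6·(38.5) + 6.8·(-68.3) = -402.84
Σ gᵢ = 1.6 + 6.8 = 8.4
Vm = -402.84 / 8.4 = -47.96 mV

-48.0 mV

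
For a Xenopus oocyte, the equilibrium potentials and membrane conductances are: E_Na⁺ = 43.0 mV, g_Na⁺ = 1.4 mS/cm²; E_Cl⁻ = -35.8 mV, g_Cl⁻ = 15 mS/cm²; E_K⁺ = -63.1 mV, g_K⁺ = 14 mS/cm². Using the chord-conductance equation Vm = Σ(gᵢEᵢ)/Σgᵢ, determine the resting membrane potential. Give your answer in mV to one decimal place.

-44.7 mV

Σ gᵢEᵢ = 1.4·(43.0) + 15·(-35.8) + 14·(-63.1) = -1360.20
Σ gᵢ = 1.4 + 15 + 14 = 30.4
Vm = -1360.20 / 30.4 = -44.74 mV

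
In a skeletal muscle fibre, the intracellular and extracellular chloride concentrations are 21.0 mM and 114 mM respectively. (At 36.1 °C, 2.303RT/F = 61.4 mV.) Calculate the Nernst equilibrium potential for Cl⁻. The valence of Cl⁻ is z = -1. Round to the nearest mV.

E = (61.4/z) · log₁₀([Cl⁻]_out/[Cl⁻]_in) with z = -1.
For an anion, dividing by z = -1 reverses the sign.
= (61.4/-1) · log₁₀(114/21.0) = -61.40 · log₁₀(5.429)
= -61.40 · (0.7347) = -45.11 mV

-45 mV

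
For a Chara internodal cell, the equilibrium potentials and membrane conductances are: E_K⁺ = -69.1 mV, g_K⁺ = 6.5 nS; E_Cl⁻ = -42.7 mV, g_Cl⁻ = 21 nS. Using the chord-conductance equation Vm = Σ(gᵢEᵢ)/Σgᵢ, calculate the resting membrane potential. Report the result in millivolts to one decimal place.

-48.9 mV

Σ gᵢEᵢ = 6.5·(-69.1) + 21·(-42.7) = -1345.85
Σ gᵢ = 6.5 + 21 = 27.5
Vm = -1345.85 / 27.5 = -48.94 mV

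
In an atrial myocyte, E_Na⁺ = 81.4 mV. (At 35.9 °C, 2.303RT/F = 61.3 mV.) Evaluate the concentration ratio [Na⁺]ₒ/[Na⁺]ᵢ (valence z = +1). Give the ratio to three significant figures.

21.3

log₁₀([out]/[in]) = E·z/(61.3) = 81.4 × 1 / 61.3 = 1.3279
[out]/[in] = 10^(1.3279) = 21.28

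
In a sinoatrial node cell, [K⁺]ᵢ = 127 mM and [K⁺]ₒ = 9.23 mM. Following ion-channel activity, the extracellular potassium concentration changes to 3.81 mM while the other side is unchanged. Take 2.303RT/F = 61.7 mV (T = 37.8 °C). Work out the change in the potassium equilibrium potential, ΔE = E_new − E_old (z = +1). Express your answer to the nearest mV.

-24 mV

E_old = (61.7/1)·log₁₀(9.23/127) = -70.25 mV
E_new = (61.7/1)·log₁₀(3.81/127) = -93.96 mV
ΔE = -93.96 − (-70.25) = -23.71 mV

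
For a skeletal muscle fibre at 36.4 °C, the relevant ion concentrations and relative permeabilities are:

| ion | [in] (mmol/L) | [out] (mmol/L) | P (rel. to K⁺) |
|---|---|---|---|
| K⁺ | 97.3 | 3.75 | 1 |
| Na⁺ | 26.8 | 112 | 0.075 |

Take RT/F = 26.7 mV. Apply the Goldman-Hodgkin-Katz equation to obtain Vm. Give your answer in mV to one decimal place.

Vm = 26.7 · ln[(Σ P·[cation]ₒ + Σ P·[anion]ᵢ) / (Σ P·[cation]ᵢ + Σ P·[anion]ₒ)]
Numerator = 1×3.75 + 0.075×112 = 12.15
Denominator = 1×97.3 + 0.075×26.8 = 99.31
Vm = 26.7 · ln(0.12234) = 26.7 × (-2.1009) = -56.09 mV

-56.1 mV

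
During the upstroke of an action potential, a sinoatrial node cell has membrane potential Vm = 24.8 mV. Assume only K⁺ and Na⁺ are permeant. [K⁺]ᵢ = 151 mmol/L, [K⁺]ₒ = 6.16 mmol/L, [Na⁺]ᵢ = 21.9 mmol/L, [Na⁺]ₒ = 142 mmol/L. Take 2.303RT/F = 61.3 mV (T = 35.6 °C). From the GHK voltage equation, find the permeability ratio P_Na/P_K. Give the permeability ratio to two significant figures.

4.4

Let α = P_Na/P_K. GHK: Vm = 61.3·log₁₀[(Kₒ + α·Naₒ)/(Kᵢ + α·Naᵢ)].
10^(Vm/61.3) = 10^(24.8/61.3) = 2.5384
So 2.5384·(Kᵢ + α·Naᵢ) = Kₒ + α·Naₒ → α = (2.5384·151.0 − 6.16) / (142.0 − 2.5384·21.9)
α = (383.3 − 6.16) / (142.0 − 55.59) = 377.1/86.41 = 4.365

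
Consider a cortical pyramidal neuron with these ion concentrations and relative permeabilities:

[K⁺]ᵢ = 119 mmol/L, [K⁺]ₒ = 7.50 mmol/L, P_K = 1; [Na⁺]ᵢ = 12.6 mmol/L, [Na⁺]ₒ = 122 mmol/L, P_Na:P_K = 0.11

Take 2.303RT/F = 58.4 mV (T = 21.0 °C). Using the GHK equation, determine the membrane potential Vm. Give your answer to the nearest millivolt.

-44 mV

Vm = 58.4 · log₁₀[(Σ P·[cation]ₒ + Σ P·[anion]ᵢ) / (Σ P·[cation]ᵢ + Σ P·[anion]ₒ)]
Numerator = 1×7.50 + 0.11×122 = 20.92
Denominator = 1×119 + 0.11×12.6 = 120.4
Vm = 58.4 · log₁₀(0.17377) = 58.4 × (-0.7600) = -44.38 mV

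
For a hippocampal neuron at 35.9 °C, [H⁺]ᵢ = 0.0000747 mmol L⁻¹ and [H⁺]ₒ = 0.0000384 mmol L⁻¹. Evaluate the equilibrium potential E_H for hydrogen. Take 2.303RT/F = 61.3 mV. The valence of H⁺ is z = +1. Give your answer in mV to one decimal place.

E = (61.3/z) · log₁₀([H⁺]_out/[H⁺]_in) with z = +1.
= (61.3/1) · log₁₀(0.0000384/0.0000747) = 61.30 · log₁₀(0.5141)
= 61.30 · (-0.2890) = -17.72 mV

-17.7 mV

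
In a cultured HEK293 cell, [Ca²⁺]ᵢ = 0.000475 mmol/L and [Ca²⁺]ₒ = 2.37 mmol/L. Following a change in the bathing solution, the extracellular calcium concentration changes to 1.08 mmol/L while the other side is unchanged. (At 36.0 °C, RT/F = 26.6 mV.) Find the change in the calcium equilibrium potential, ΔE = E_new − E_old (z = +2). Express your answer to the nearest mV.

-10 mV

E_old = (26.6/2)·ln(2.37/0.000475) = 113.25 mV
E_new = (26.6/2)·ln(1.08/0.000475) = 102.80 mV
ΔE = 102.80 − (113.25) = -10.45 mV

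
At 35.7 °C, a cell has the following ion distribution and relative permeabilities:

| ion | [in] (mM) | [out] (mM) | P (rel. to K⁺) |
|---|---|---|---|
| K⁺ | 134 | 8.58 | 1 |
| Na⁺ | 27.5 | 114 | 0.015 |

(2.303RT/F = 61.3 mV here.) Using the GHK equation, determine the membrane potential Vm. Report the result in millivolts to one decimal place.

Vm = 61.3 · log₁₀[(Σ P·[cation]ₒ + Σ P·[anion]ᵢ) / (Σ P·[cation]ᵢ + Σ P·[anion]ₒ)]
Numerator = 1×8.58 + 0.015×114 = 10.29
Denominator = 1×134 + 0.015×27.5 = 134.4
Vm = 61.3 · log₁₀(0.076555) = 61.3 × (-1.1160) = -68.41 mV

-68.4 mV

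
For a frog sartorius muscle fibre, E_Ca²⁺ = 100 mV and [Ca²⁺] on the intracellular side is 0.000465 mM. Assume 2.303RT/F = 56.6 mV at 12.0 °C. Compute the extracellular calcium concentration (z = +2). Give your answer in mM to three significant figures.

1.59 mM

Nernst: E = (56.6/2) · log₁₀([out]/[in]), so log₁₀([out]/[in]) = 100.0 × 2 / 56.6 = 3.5336.
[out]/[in] = 10^(3.5336) = 3416.
[out] = 3416 × 0.000465 = 1.589 mM.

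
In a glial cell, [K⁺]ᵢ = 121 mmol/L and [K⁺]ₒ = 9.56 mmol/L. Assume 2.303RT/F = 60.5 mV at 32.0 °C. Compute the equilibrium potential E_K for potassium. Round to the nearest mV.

E = (60.5/z) · log₁₀([K⁺]_out/[K⁺]_in) with z = +1.
= (60.5/1) · log₁₀(9.56/121) = 60.50 · log₁₀(0.07901)
= 60.50 · (-1.1023) = -66.69 mV

-67 mV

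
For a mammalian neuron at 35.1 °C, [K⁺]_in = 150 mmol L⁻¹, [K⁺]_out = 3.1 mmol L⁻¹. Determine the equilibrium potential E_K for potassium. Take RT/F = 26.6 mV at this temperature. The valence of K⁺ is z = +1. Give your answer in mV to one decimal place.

E = (26.6/z) · ln([K⁺]_out/[K⁺]_in) with z = +1.
= (26.6/1) · ln(3.1/150) = 26.60 · ln(0.02067)
= 26.60 · (-3.8792) = -103.19 mV

-103.2 mV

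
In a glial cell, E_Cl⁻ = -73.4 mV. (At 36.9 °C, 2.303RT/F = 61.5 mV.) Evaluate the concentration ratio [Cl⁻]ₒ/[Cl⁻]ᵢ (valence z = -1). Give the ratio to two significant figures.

16

log₁₀([out]/[in]) = E·z/(61.5) = -73.4 × -1 / 61.5 = 1.1935
[out]/[in] = 10^(1.1935) = 15.61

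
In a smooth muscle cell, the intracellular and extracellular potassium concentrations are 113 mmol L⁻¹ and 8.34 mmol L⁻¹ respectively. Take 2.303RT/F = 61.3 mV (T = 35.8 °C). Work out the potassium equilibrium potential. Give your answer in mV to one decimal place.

-69.4 mV

E = (61.3/z) · log₁₀([K⁺]_out/[K⁺]_in) with z = +1.
= (61.3/1) · log₁₀(8.34/113) = 61.30 · log₁₀(0.07381)
= 61.30 · (-1.1319) = -69.39 mV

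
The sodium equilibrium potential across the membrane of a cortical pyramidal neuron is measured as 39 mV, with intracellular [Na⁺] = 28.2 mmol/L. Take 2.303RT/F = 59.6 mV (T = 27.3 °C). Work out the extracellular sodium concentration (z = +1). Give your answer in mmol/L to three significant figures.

Nernst: E = (59.6/1) · log₁₀([out]/[in]), so log₁₀([out]/[in]) = 39.0 × 1 / 59.6 = 0.6544.
[out]/[in] = 10^(0.6544) = 4.512.
[out] = 4.512 × 28.2 = 127.2 mmol/L.

127 mmol/L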